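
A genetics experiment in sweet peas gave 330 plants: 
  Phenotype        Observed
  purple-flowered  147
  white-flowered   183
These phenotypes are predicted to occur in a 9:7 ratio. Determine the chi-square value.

Expected counts for N = 330 under a 9:7 ratio (total parts = 16):
  purple-flowered: 330 × 9/16 = 185.625
  white-flowered: 330 × 7/16 = 144.375
χ² = Σ (O − E)² / E
  purple-flowered: (147 − 185.625)² / 185.625 = 8.0371
  white-flowered: (183 − 144.375)² / 144.375 = 10.3334
χ² = 8.0371 + 10.3334 = 18.3705 ≈ 18.371

18.371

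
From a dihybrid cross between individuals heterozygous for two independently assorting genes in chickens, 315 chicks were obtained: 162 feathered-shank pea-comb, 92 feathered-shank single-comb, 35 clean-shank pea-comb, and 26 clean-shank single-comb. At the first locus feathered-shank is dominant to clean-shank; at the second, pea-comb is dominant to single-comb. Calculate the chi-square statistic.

A dihybrid F₂ with independent assortment and complete dominance at both loci gives a 9:3:3:1 phenotypic ratio.
Total ratio parts = 16. Expected numbers out of 315:
  feathered-shank pea-comb: 315 × 9/16 = 177.1875
  feathered-shank single-comb: 315 × 3/16 = 59.0625
  clean-shank pea-comb: 315 × 3/16 = 59.0625
  clean-shank single-comb: 315 × 1/16 = 19.6875
χ² = Σ (O − E)² / E
  feathered-shank pea-comb: (162 − 177.1875)² / 177.1875 = 1.3018
  feathered-shank single-comb: (92 − 59.0625)² / 59.0625 = 18.3683
  clean-shank pea-comb: (35 − 59.0625)² / 59.0625 = 9.8032
  clean-shank single-comb: (26 − 19.6875)² / 19.6875 = 2.0240
χ² = 1.3018 + 18.3683 + 9.8032 + 2.0240 = 31.4973 ≈ 31.497

31.497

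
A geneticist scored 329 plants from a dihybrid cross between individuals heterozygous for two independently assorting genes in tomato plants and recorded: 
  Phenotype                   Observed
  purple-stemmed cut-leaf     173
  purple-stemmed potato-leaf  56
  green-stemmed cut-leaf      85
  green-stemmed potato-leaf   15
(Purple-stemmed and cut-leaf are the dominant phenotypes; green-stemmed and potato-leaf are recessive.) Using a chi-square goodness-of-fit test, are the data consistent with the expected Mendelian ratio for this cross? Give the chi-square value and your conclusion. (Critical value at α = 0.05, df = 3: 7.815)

11.625; not consistent

A dihybrid F₂ with independent assortment and complete dominance at both loci gives a 9:3:3:1 phenotypic ratio.
Under the 9:3:3:1 hypothesis (Σ ratio = 16, N = 329):
  purple-stemmed cut-leaf: 329 × 9/16 = 185.0625
  purple-stemmed potato-leaf: 329 × 3/16 = 61.6875
  green-stemmed cut-leaf: 329 × 3/16 = 61.6875
  green-stemmed potato-leaf: 329 × 1/16 = 20.5625
χ² = Σ (O − E)² / E
  purple-stemmed cut-leaf: (173 − 185.0625)² / 185.0625 = 0.7862
  purple-stemmed potato-leaf: (56 − 61.6875)² / 61.6875 = 0.5244
  green-stemmed cut-leaf: (85 − 61.6875)² / 61.6875 = 8.8101
  green-stemmed potato-leaf: (15 − 20.5625)² / 20.5625 = 1.5047
χ² = 0.7862 + 0.5244 + 8.8101 + 1.5047 = 11.6254 ≈ 11.625
Degrees of freedom = 4 − 1 = 3; critical value at α = 0.05 is 7.815.
Since 11.625 > 7.815, we reject the null hypothesis — the data do not fit the 9:3:3:1 ratio.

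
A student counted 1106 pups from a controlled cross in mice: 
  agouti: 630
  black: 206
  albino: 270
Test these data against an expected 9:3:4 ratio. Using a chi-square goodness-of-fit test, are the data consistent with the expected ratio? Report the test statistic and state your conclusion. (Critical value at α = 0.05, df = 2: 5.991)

Total ratio parts = 16. Expected numbers out of 1106:
  agouti: 1106 × 9/16 = 622.125
  black: 1106 × 3/16 = 207.375
  albino: 1106 × 4/16 = 276.5
χ² = Σ (O − E)² / E
  agouti: (630 − 622.125)² / 622.125 = 0.0997
  black: (206 − 207.375)² / 207.375 = 0.0091
  albino: (270 − 276.5)² / 276.5 = 0.1528
χ² = 0.0997 + 0.0091 + 0.1528 = 0.2616 ≈ 0.262
Degrees of freedom = 3 − 1 = 2; critical value at α = 0.05 is 5.991.
Since 0.262 < 5.991, we fail to reject the null hypothesis — the data are consistent with the 9:3:4 ratio.

0.262; consistent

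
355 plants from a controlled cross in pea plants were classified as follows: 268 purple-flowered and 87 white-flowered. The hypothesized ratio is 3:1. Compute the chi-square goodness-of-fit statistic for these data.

Total ratio parts = 4. Expected numbers out of 355:
  purple-flowered: 355 × 3/4 = 266.25
  white-flowered: 355 × 1/4 = 88.75
χ² = Σ (O − E)² / E
  purple-flowered: (268 − 266.25)² / 266.25 = 0.0115
  white-flowered: (87 − 88.75)² / 88.75 = 0.0345
χ² = 0.0115 + 0.0345 = 0.046

0.046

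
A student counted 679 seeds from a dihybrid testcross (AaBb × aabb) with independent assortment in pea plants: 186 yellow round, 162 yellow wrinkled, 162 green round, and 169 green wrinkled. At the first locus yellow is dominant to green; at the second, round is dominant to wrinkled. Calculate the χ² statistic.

A dihybrid testcross with independent assortment gives a 1:1:1:1 ratio.
Under the 1:1:1:1 hypothesis (Σ ratio = 4, N = 679):
  yellow round: 679 × 1/4 = 169.75
  yellow wrinkled: 679 × 1/4 = 169.75
  green round: 679 × 1/4 = 169.75
  green wrinkled: 679 × 1/4 = 169.75
χ² = Σ (O − E)² / E
  yellow round: (186 − 169.75)² / 169.75 = 1.5556
  yellow wrinkled: (162 − 169.75)² / 169.75 = 0.3538
  green round: (162 − 169.75)² / 169.75 = 0.3538
  green wrinkled: (169 − 169.75)² / 169.75 = 0.0033
χ² = 1.5556 + 0.3538 + 0.3538 + 0.0033 = 2.2665 ≈ 2.267

2.267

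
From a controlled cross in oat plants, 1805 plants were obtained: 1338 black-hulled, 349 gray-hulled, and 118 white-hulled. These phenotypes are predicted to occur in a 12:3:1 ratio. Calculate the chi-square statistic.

Under the 12:3:1 hypothesis (Σ ratio = 16, N = 1805):
  black-hulled: 1805 × 12/16 = 1353.75
  gray-hulled: 1805 × 3/16 = 338.4375
  white-hulled: 1805 × 1/16 = 112.8125
χ² = Σ (O − E)² / E
  black-hulled: (1338 − 1353.75)² / 1353.75 = 0.1832
  gray-hulled: (349 − 338.4375)² / 338.4375 = 0.3297
  white-hulled: (118 − 112.8125)² / 112.8125 = 0.2385
χ² = 0.1832 + 0.3297 + 0.2385 = 0.7514 ≈ 0.751

0.751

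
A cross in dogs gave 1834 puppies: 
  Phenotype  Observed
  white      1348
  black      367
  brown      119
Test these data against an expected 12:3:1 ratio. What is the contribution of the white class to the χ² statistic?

Total ratio parts = 16. Expected numbers out of 1834:
  white: 1834 × 12/16 = 1375.5
  black: 1834 × 3/16 = 343.875
  brown: 1834 × 1/16 = 114.625
Contribution of white: (1348 − 1375.5)² / 1375.5 = 0.5498

0.550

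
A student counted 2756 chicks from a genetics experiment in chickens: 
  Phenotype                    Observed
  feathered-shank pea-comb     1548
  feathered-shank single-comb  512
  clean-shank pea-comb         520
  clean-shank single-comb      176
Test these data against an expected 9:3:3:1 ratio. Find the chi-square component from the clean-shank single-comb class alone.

0.082

Under the 9:3:3:1 hypothesis (Σ ratio = 16, N = 2756):
  feathered-shank pea-comb: 2756 × 9/16 = 1550.25
  feathered-shank single-comb: 2756 × 3/16 = 516.75
  clean-shank pea-comb: 2756 × 3/16 = 516.75
  clean-shank single-comb: 2756 × 1/16 = 172.25
Contribution of clean-shank single-comb: (176 − 172.25)² / 172.25 = 0.0816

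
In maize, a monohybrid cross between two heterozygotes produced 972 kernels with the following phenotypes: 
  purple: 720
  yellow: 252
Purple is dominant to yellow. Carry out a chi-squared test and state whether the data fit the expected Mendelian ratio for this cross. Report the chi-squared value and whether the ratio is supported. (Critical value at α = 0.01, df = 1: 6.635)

For a monohybrid cross between heterozygotes with complete dominance, the expected phenotypic ratio is 3:1.
Under the 3:1 hypothesis (Σ ratio = 4, N = 972):
  purple: 972 × 3/4 = 729
  yellow: 972 × 1/4 = 243
χ² = Σ (O − E)² / E
  purple: (720 − 729)² / 729 = 0.1111
  yellow: (252 − 243)² / 243 = 0.3333
χ² = 0.1111 + 0.3333 = 0.4444 ≈ 0.444
Degrees of freedom = 2 − 1 = 1; critical value at α = 0.01 is 6.635.
Since 0.444 < 6.635, we fail to reject the null hypothesis — the data are consistent with the 3:1 ratio.

0.444; consistent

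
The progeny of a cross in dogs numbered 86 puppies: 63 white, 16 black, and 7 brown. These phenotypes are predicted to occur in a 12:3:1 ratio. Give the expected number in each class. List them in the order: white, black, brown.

Under the 12:3:1 hypothesis (Σ ratio = 16, N = 86):
  white: 86 × 12/16 = 64.5
  black: 86 × 3/16 = 16.125
  brown: 86 × 1/16 = 5.375

64.5, 16.125, 5.375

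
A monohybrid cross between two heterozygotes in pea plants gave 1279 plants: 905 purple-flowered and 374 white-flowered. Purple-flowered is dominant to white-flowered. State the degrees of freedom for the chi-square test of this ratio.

For a monohybrid cross between heterozygotes with complete dominance, the expected phenotypic ratio is 3:1.
A goodness-of-fit test with 2 phenotype classes has df = 2 − 1 = 1.

1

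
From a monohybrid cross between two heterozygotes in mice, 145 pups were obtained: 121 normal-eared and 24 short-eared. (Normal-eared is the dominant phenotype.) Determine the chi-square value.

For a monohybrid cross between heterozygotes with complete dominance, the expected phenotypic ratio is 3:1.
Under the 3:1 hypothesis (Σ ratio = 4, N = 145):
  normal-eared: 145 × 3/4 = 108.75
  short-eared: 145 × 1/4 = 36.25
χ² = Σ (O − E)² / E
  normal-eared: (121 − 108.75)² / 108.75 = 1.3799
  short-eared: (24 − 36.25)² / 36.25 = 4.1397
χ² = 1.3799 + 4.1397 = 5.5196 ≈ 5.520

5.520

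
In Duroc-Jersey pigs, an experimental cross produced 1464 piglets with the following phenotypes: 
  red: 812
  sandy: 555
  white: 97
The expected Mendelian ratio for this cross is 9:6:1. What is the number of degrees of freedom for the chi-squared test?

2

A goodness-of-fit test with 3 phenotype classes has df = 3 − 1 = 2.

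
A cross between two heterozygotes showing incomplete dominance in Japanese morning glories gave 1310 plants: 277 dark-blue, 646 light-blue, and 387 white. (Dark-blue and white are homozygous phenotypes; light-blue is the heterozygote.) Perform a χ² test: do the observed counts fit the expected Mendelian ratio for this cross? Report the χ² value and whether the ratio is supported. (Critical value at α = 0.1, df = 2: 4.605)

18.721; not consistent

With incomplete dominance, a heterozygote × heterozygote cross gives a 1:2:1 phenotypic ratio.
Total ratio parts = 4. Expected numbers out of 1310:
  dark-blue: 1310 × 1/4 = 327.5
  light-blue: 1310 × 2/4 = 655
  white: 1310 × 1/4 = 327.5
χ² = Σ (O − E)² / E
  dark-blue: (277 − 327.5)² / 327.5 = 7.7870
  light-blue: (646 − 655)² / 655 = 0.1237
  white: (387 − 327.5)² / 327.5 = 10.8099
χ² = 7.7870 + 0.1237 + 10.8099 = 18.7206 ≈ 18.721
Degrees of freedom = 3 − 1 = 2; critical value at α = 0.1 is 4.605.
Since 18.721 > 4.605, we reject the null hypothesis — the data do not fit the 1:2:1 ratio.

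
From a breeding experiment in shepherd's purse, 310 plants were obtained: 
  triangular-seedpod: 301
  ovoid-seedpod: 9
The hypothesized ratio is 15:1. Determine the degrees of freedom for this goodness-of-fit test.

1

A goodness-of-fit test with 2 phenotype classes has df = 2 − 1 = 1.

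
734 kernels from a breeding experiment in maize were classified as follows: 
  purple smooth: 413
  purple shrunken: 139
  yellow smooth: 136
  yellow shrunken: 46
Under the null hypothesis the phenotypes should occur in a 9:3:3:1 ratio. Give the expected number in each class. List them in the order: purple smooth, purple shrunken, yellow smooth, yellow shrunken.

412.875, 137.625, 137.625, 45.875

Under the 9:3:3:1 hypothesis (Σ ratio = 16, N = 734):
  purple smooth: 734 × 9/16 = 412.875
  purple shrunken: 734 × 3/16 = 137.625
  yellow smooth: 734 × 3/16 = 137.625
  yellow shrunken: 734 × 1/16 = 45.875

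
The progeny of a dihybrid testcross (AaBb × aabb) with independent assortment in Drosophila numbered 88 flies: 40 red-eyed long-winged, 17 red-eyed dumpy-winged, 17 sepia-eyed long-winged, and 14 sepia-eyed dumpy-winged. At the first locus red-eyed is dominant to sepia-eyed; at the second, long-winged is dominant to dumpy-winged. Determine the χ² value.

19.909

A dihybrid testcross with independent assortment gives a 1:1:1:1 ratio.
Expected counts for N = 88 under a 1:1:1:1 ratio (total parts = 4):
  red-eyed long-winged: 88 × 1/4 = 22
  red-eyed dumpy-winged: 88 × 1/4 = 22
  sepia-eyed long-winged: 88 × 1/4 = 22
  sepia-eyed dumpy-winged: 88 × 1/4 = 22
χ² = Σ (O − E)² / E
  red-eyed long-winged: (40 − 22)² / 22 = 14.7273
  red-eyed dumpy-winged: (17 − 22)² / 22 = 1.1364
  sepia-eyed long-winged: (17 − 22)² / 22 = 1.1364
  sepia-eyed dumpy-winged: (14 − 22)² / 22 = 2.9091
χ² = 14.7273 + 1.1364 + 1.1364 + 2.9091 = 19.9092 ≈ 19.909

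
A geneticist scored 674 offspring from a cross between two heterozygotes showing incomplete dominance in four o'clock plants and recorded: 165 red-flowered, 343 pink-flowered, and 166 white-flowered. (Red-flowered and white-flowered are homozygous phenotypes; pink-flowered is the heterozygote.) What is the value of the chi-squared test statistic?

0.217

With incomplete dominance, a heterozygote × heterozygote cross gives a 1:2:1 phenotypic ratio.
Total ratio parts = 4. Expected numbers out of 674:
  red-flowered: 674 × 1/4 = 168.5
  pink-flowered: 674 × 2/4 = 337
  white-flowered: 674 × 1/4 = 168.5
χ² = Σ (O − E)² / E
  red-flowered: (165 − 168.5)² / 168.5 = 0.0727
  pink-flowered: (343 − 337)² / 337 = 0.1068
  white-flowered: (166 − 168.5)² / 168.5 = 0.0371
χ² = 0.0727 + 0.1068 + 0.0371 = 0.2166 ≈ 0.217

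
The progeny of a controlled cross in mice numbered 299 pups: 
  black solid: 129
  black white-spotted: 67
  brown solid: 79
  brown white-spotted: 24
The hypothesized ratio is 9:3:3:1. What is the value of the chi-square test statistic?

22.159

Under the 9:3:3:1 hypothesis (Σ ratio = 16, N = 299):
  black solid: 299 × 9/16 = 168.1875
  black white-spotted: 299 × 3/16 = 56.0625
  brown solid: 299 × 3/16 = 56.0625
  brown white-spotted: 299 × 1/16 = 18.6875
χ² = Σ (O − E)² / E
  black solid: (129 − 168.1875)² / 168.1875 = 9.1306
  black white-spotted: (67 − 56.0625)² / 56.0625 = 2.1338
  brown solid: (79 − 56.0625)² / 56.0625 = 9.3847
  brown white-spotted: (24 − 18.6875)² / 18.6875 = 1.5102
χ² = 9.1306 + 2.1338 + 9.3847 + 1.5102 = 22.1593 ≈ 22.159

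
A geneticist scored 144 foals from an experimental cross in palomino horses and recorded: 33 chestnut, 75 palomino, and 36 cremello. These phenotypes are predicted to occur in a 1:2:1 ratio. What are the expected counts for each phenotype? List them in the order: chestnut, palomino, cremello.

Under the 1:2:1 hypothesis (Σ ratio = 4, N = 144):
  chestnut: 144 × 1/4 = 36
  palomino: 144 × 2/4 = 72
  cremello: 144 × 1/4 = 36

36, 72, 36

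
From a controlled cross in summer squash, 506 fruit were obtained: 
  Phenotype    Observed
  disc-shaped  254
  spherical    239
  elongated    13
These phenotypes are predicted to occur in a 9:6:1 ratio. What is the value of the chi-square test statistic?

Total ratio parts = 16. Expected numbers out of 506:
  disc-shaped: 506 × 9/16 = 284.625
  spherical: 506 × 6/16 = 189.75
  elongated: 506 × 1/16 = 31.625
χ² = Σ (O − E)² / E
  disc-shaped: (254 − 284.625)² / 284.625 = 3.2952
  spherical: (239 − 189.75)² / 189.75 = 12.7829
  elongated: (13 − 31.625)² / 31.625 = 10.9689
χ² = 3.2952 + 12.7829 + 10.9689 = 27.047

27.047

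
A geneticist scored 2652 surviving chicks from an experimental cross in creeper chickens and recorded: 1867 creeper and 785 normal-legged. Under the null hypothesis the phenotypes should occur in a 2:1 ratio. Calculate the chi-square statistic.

Total ratio parts = 3. Expected numbers out of 2652:
  creeper: 2652 × 2/3 = 1768
  normal-legged: 2652 × 1/3 = 884
χ² = Σ (O − E)² / E
  creeper: (1867 − 1768)² / 1768 = 5.5436
  normal-legged: (785 − 884)² / 884 = 11.0871
χ² = 5.5436 + 11.0871 = 16.6307 ≈ 16.631

16.631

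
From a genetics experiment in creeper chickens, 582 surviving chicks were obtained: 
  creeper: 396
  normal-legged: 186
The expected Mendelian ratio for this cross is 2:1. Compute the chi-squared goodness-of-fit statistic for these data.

0.495

Expected counts for N = 582 under a 2:1 ratio (total parts = 3):
  creeper: 582 × 2/3 = 388
  normal-legged: 582 × 1/3 = 194
χ² = Σ (O − E)² / E
  creeper: (396 − 388)² / 388 = 0.1649
  normal-legged: (186 − 194)² / 194 = 0.3299
χ² = 0.1649 + 0.3299 = 0.4948 ≈ 0.495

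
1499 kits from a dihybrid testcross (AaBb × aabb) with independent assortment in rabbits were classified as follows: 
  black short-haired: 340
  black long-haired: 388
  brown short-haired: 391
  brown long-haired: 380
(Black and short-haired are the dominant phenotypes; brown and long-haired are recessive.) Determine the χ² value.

4.469

A dihybrid testcross with independent assortment gives a 1:1:1:1 ratio.
Expected counts for N = 1499 under a 1:1:1:1 ratio (total parts = 4):
  black short-haired: 1499 × 1/4 = 374.75
  black long-haired: 1499 × 1/4 = 374.75
  brown short-haired: 1499 × 1/4 = 374.75
  brown long-haired: 1499 × 1/4 = 374.75
χ² = Σ (O − E)² / E
  black short-haired: (340 − 374.75)² / 374.75 = 3.2223
  black long-haired: (388 − 374.75)² / 374.75 = 0.4685
  brown short-haired: (391 − 374.75)² / 374.75 = 0.7046
  brown long-haired: (380 − 374.75)² / 374.75 = 0.0735
χ² = 3.2223 + 0.4685 + 0.7046 + 0.0735 = 4.4689 ≈ 4.469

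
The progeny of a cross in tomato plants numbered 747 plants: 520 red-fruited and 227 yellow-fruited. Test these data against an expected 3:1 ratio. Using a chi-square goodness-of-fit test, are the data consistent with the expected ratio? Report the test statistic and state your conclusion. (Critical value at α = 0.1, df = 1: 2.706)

11.567; not consistent

Total ratio parts = 4. Expected numbers out of 747:
  red-fruited: 747 × 3/4 = 560.25
  yellow-fruited: 747 × 1/4 = 186.75
χ² = Σ (O − E)² / E
  red-fruited: (520 − 560.25)² / 560.25 = 2.8917
  yellow-fruited: (227 − 186.75)² / 186.75 = 8.6750
χ² = 2.8917 + 8.6750 = 11.5667 ≈ 11.567
Degrees of freedom = 2 − 1 = 1; critical value at α = 0.1 is 2.706.
Since 11.567 > 2.706, we reject the null hypothesis — the data do not fit the 3:1 ratio.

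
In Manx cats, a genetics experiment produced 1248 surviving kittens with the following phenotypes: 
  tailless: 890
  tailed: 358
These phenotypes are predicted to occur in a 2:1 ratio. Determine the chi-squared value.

12.130

The 2:1 ratio has 3 parts, so with N = 1248 the expected counts are:
  tailless: 1248 × 2/3 = 832
  tailed: 1248 × 1/3 = 416
χ² = Σ (O − E)² / E
  tailless: (890 − 832)² / 832 = 4.0433
  tailed: (358 − 416)² / 416 = 8.0865
χ² = 4.0433 + 8.0865 = 12.1298 ≈ 12.130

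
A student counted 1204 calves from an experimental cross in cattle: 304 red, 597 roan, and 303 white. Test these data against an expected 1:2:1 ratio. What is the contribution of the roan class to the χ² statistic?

Expected counts for N = 1204 under a 1:2:1 ratio (total parts = 4):
  red: 1204 × 1/4 = 301
  roan: 1204 × 2/4 = 602
  white: 1204 × 1/4 = 301
Contribution of roan: (597 − 602)² / 602 = 0.0415

0.042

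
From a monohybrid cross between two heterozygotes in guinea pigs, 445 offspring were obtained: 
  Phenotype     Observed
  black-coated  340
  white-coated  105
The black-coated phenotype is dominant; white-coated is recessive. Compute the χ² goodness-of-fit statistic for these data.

0.468

For a monohybrid cross between heterozygotes with complete dominance, the expected phenotypic ratio is 3:1.
Total ratio parts = 4. Expected numbers out of 445:
  black-coated: 445 × 3/4 = 333.75
  white-coated: 445 × 1/4 = 111.25
χ² = Σ (O − E)² / E
  black-coated: (340 − 333.75)² / 333.75 = 0.1170
  white-coated: (105 − 111.25)² / 111.25 = 0.3511
χ² = 0.1170 + 0.3511 = 0.4681 ≈ 0.468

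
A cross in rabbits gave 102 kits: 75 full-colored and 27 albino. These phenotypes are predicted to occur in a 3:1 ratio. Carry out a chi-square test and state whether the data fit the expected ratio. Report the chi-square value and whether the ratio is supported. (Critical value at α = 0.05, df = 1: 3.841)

0.118; consistent

Under the 3:1 hypothesis (Σ ratio = 4, N = 102):
  full-colored: 102 × 3/4 = 76.5
  albino: 102 × 1/4 = 25.5
χ² = Σ (O − E)² / E
  full-colored: (75 − 76.5)² / 76.5 = 0.0294
  albino: (27 − 25.5)² / 25.5 = 0.0882
χ² = 0.0294 + 0.0882 = 0.1176 ≈ 0.118
Degrees of freedom = 2 − 1 = 1; critical value at α = 0.05 is 3.841.
Since 0.118 < 3.841, we fail to reject the null hypothesis — the data are consistent with the 3:1 ratio.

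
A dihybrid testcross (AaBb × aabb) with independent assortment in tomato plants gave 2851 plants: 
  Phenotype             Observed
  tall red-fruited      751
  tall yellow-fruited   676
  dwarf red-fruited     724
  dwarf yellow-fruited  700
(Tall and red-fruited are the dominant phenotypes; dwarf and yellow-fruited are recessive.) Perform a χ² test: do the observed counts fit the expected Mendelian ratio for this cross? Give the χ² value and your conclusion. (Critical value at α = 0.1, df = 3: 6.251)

4.353; consistent

A dihybrid testcross with independent assortment gives a 1:1:1:1 ratio.
The 1:1:1:1 ratio has 4 parts, so with N = 2851 the expected counts are:
  tall red-fruited: 2851 × 1/4 = 712.75
  tall yellow-fruited: 2851 × 1/4 = 712.75
  dwarf red-fruited: 2851 × 1/4 = 712.75
  dwarf yellow-fruited: 2851 × 1/4 = 712.75
χ² = Σ (O − E)² / E
  tall red-fruited: (751 − 712.75)² / 712.75 = 2.0527
  tall yellow-fruited: (676 − 712.75)² / 712.75 = 1.8949
  dwarf red-fruited: (724 − 712.75)² / 712.75 = 0.1776
  dwarf yellow-fruited: (700 − 712.75)² / 712.75 = 0.2281
χ² = 2.0527 + 1.8949 + 0.1776 + 0.2281 = 4.3533 ≈ 4.353
Degrees of freedom = 4 − 1 = 3; critical value at α = 0.1 is 6.251.
Since 4.353 < 6.251, we fail to reject the null hypothesis — the data are consistent with the 1:1:1:1 ratio.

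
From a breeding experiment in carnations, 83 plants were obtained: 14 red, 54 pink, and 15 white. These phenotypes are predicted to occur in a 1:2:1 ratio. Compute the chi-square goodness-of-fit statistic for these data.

Under the 1:2:1 hypothesis (Σ ratio = 4, N = 83):
  red: 83 × 1/4 = 20.75
  pink: 83 × 2/4 = 41.5
  white: 83 × 1/4 = 20.75
χ² = Σ (O − E)² / E
  red: (14 − 20.75)² / 20.75 = 2.1958
  pink: (54 − 41.5)² / 41.5 = 3.7651
  white: (15 − 20.75)² / 20.75 = 1.5934
χ² = 2.1958 + 3.7651 + 1.5934 = 7.5543 ≈ 7.554

7.554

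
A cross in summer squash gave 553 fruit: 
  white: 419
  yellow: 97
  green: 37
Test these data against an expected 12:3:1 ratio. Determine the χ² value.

0.647

The 12:3:1 ratio has 16 parts, so with N = 553 the expected counts are:
  white: 553 × 12/16 = 414.75
  yellow: 553 × 3/16 = 103.6875
  green: 553 × 1/16 = 34.5625
χ² = Σ (O − E)² / E
  white: (419 − 414.75)² / 414.75 = 0.0436
  yellow: (97 − 103.6875)² / 103.6875 = 0.4313
  green: (37 − 34.5625)² / 34.5625 = 0.1719
χ² = 0.0436 + 0.4313 + 0.1719 = 0.6468 ≈ 0.647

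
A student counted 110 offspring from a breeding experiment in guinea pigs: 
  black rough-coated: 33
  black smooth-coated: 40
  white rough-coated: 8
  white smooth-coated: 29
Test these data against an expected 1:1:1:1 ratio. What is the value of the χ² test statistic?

Expected counts for N = 110 under a 1:1:1:1 ratio (total parts = 4):
  black rough-coated: 110 × 1/4 = 27.5
  black smooth-coated: 110 × 1/4 = 27.5
  white rough-coated: 110 × 1/4 = 27.5
  white smooth-coated: 110 × 1/4 = 27.5
χ² = Σ (O − E)² / E
  black rough-coated: (33 − 27.5)² / 27.5 = 1.1000
  black smooth-coated: (40 − 27.5)² / 27.5 = 5.6818
  white rough-coated: (8 − 27.5)² / 27.5 = 13.8273
  white smooth-coated: (29 − 27.5)² / 27.5 = 0.0818
χ² = 1.1000 + 5.6818 + 13.8273 + 0.0818 = 20.6909 ≈ 20.691

20.691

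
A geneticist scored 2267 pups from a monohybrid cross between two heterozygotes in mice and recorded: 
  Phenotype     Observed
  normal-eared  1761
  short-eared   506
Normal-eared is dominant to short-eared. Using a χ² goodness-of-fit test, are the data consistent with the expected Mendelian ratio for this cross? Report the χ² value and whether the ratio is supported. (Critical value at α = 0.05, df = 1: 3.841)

8.682; not consistent

For a monohybrid cross between heterozygotes with complete dominance, the expected phenotypic ratio is 3:1.
The 3:1 ratio has 4 parts, so with N = 2267 the expected counts are:
  normal-eared: 2267 × 3/4 = 1700.25
  short-eared: 2267 × 1/4 = 566.75
χ² = Σ (O − E)² / E
  normal-eared: (1761 − 1700.25)² / 1700.25 = 2.1706
  short-eared: (506 − 566.75)² / 566.75 = 6.5118
χ² = 2.1706 + 6.5118 = 8.6824 ≈ 8.682
Degrees of freedom = 2 − 1 = 1; critical value at α = 0.05 is 3.841.
Since 8.682 > 3.841, we reject the null hypothesis — the data do not fit the 3:1 ratio.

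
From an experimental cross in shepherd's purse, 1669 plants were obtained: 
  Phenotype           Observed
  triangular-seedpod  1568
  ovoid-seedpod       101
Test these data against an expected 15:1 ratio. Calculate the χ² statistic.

0.112

The 15:1 ratio has 16 parts, so with N = 1669 the expected counts are:
  triangular-seedpod: 1669 × 15/16 = 1564.6875
  ovoid-seedpod: 1669 × 1/16 = 104.3125
χ² = Σ (O − E)² / E
  triangular-seedpod: (1568 − 1564.6875)² / 1564.6875 = 0.0070
  ovoid-seedpod: (101 − 104.3125)² / 104.3125 = 0.1052
χ² = 0.0070 + 0.1052 = 0.1122 ≈ 0.112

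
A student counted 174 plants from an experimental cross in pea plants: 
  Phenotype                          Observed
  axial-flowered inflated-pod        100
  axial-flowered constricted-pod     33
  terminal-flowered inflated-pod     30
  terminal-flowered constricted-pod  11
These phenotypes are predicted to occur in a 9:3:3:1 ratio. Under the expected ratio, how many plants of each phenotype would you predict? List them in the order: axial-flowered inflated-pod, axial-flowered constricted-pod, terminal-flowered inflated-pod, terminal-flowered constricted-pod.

97.875, 32.625, 32.625, 10.875

Expected counts for N = 174 under a 9:3:3:1 ratio (total parts = 16):
  axial-flowered inflated-pod: 174 × 9/16 = 97.875
  axial-flowered constricted-pod: 174 × 3/16 = 32.625
  terminal-flowered inflated-pod: 174 × 3/16 = 32.625
  terminal-flowered constricted-pod: 174 × 1/16 = 10.875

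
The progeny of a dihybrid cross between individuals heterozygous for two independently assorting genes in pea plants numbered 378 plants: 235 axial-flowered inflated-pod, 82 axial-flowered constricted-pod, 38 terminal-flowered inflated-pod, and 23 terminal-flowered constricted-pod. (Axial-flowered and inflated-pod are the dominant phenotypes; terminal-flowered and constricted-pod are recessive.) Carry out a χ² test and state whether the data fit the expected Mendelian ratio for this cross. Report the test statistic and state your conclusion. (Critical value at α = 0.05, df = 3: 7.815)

19.366; not consistent

A dihybrid F₂ with independent assortment and complete dominance at both loci gives a 9:3:3:1 phenotypic ratio.
Expected counts for N = 378 under a 9:3:3:1 ratio (total parts = 16):
  axial-flowered inflated-pod: 378 × 9/16 = 212.625
  axial-flowered constricted-pod: 378 × 3/16 = 70.875
  terminal-flowered inflated-pod: 378 × 3/16 = 70.875
  terminal-flowered constricted-pod: 378 × 1/16 = 23.625
χ² = Σ (O − E)² / E
  axial-flowered inflated-pod: (235 − 212.625)² / 212.625 = 2.3546
  axial-flowered constricted-pod: (82 − 70.875)² / 70.875 = 1.7463
  terminal-flowered inflated-pod: (38 − 70.875)² / 70.875 = 15.2489
  terminal-flowered constricted-pod: (23 − 23.625)² / 23.625 = 0.0165
χ² = 2.3546 + 1.7463 + 15.2489 + 0.0165 = 19.3663 ≈ 19.366
Degrees of freedom = 4 − 1 = 3; critical value at α = 0.05 is 7.815.
Since 19.366 > 7.815, we reject the null hypothesis — the data do not fit the 9:3:3:1 ratio.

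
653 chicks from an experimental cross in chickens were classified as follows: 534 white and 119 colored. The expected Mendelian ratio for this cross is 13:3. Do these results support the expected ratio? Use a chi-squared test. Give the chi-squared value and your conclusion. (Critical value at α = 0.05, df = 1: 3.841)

0.119; consistent

Under the 13:3 hypothesis (Σ ratio = 16, N = 653):
  white: 653 × 13/16 = 530.5625
  colored: 653 × 3/16 = 122.4375
χ² = Σ (O − E)² / E
  white: (534 − 530.5625)² / 530.5625 = 0.0223
  colored: (119 − 122.4375)² / 122.4375 = 0.0965
χ² = 0.0223 + 0.0965 = 0.1188 ≈ 0.119
Degrees of freedom = 2 − 1 = 1; critical value at α = 0.05 is 3.841.
Since 0.119 < 3.841, we fail to reject the null hypothesis — the data are consistent with the 13:3 ratio.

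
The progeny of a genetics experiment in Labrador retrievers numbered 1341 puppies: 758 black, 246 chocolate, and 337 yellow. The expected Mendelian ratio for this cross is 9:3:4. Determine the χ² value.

Under the 9:3:4 hypothesis (Σ ratio = 16, N = 1341):
  black: 1341 × 9/16 = 754.3125
  chocolate: 1341 × 3/16 = 251.4375
  yellow: 1341 × 4/16 = 335.25
χ² = Σ (O − E)² / E
  black: (758 − 754.3125)² / 754.3125 = 0.0180
  chocolate: (246 − 251.4375)² / 251.4375 = 0.1176
  yellow: (337 − 335.25)² / 335.25 = 0.0091
χ² = 0.0180 + 0.1176 + 0.0091 = 0.1447 ≈ 0.145

0.145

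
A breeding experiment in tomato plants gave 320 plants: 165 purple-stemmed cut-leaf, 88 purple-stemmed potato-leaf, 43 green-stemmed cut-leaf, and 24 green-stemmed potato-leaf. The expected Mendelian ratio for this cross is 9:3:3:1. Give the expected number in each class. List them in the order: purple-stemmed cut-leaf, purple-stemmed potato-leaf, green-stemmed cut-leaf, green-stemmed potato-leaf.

180, 60, 60, 20

Under the 9:3:3:1 hypothesis (Σ ratio = 16, N = 320):
  purple-stemmed cut-leaf: 320 × 9/16 = 180
  purple-stemmed potato-leaf: 320 × 3/16 = 60
  green-stemmed cut-leaf: 320 × 3/16 = 60
  green-stemmed potato-leaf: 320 × 1/16 = 20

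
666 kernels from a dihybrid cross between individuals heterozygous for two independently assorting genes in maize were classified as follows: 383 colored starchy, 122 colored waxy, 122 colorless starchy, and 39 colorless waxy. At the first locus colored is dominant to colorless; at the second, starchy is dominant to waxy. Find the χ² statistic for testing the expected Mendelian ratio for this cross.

0.485

A dihybrid F₂ with independent assortment and complete dominance at both loci gives a 9:3:3:1 phenotypic ratio.
Under the 9:3:3:1 hypothesis (Σ ratio = 16, N = 666):
  colored starchy: 666 × 9/16 = 374.625
  colored waxy: 666 × 3/16 = 124.875
  colorless starchy: 666 × 3/16 = 124.875
  colorless waxy: 666 × 1/16 = 41.625
χ² = Σ (O − E)² / E
  colored starchy: (383 − 374.625)² / 374.625 = 0.1872
  colored waxy: (122 − 124.875)² / 124.875 = 0.0662
  colorless starchy: (122 − 124.875)² / 124.875 = 0.0662
  colorless waxy: (39 − 41.625)² / 41.625 = 0.1655
χ² = 0.1872 + 0.0662 + 0.0662 + 0.1655 = 0.4851 ≈ 0.485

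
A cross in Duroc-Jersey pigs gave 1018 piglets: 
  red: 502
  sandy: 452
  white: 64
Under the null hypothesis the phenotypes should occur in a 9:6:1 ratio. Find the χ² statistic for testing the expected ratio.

21.640

Total ratio parts = 16. Expected numbers out of 1018:
  red: 1018 × 9/16 = 572.625
  sandy: 1018 × 6/16 = 381.75
  white: 1018 × 1/16 = 63.625
χ² = Σ (O − E)² / E
  red: (502 − 572.625)² / 572.625 = 8.7106
  sandy: (452 − 381.75)² / 381.75 = 12.9275
  white: (64 − 63.625)² / 63.625 = 0.0022
χ² = 8.7106 + 12.9275 + 0.0022 = 21.6403 ≈ 21.640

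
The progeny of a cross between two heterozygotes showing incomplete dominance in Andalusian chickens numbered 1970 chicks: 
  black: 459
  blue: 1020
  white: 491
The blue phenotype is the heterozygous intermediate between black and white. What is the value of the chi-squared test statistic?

With incomplete dominance, a heterozygote × heterozygote cross gives a 1:2:1 phenotypic ratio.
Expected counts for N = 1970 under a 1:2:1 ratio (total parts = 4):
  black: 1970 × 1/4 = 492.5
  blue: 1970 × 2/4 = 985
  white: 1970 × 1/4 = 492.5
χ² = Σ (O − E)² / E
  black: (459 − 492.5)² / 492.5 = 2.2787
  blue: (1020 − 985)² / 985 = 1.2437
  white: (491 − 492.5)² / 492.5 = 0.0046
χ² = 2.2787 + 1.2437 + 0.0046 = 3.527

3.527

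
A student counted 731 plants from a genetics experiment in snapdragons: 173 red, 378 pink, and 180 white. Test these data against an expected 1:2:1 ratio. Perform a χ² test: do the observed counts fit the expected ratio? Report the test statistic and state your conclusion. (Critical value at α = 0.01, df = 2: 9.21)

0.989; consistent

The 1:2:1 ratio has 4 parts, so with N = 731 the expected counts are:
  red: 731 × 1/4 = 182.75
  pink: 731 × 2/4 = 365.5
  white: 731 × 1/4 = 182.75
χ² = Σ (O − E)² / E
  red: (173 − 182.75)² / 182.75 = 0.5202
  pink: (378 − 365.5)² / 365.5 = 0.4275
  white: (180 − 182.75)² / 182.75 = 0.0414
χ² = 0.5202 + 0.4275 + 0.0414 = 0.9891 ≈ 0.989
Degrees of freedom = 3 − 1 = 2; critical value at α = 0.01 is 9.21.
Since 0.989 < 9.21, we fail to reject the null hypothesis — the data are consistent with the 1:2:1 ratio.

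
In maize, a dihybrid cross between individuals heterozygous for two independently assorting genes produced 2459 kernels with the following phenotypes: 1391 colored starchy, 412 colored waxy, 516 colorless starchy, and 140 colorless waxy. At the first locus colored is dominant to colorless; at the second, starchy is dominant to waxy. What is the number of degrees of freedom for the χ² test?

A dihybrid F₂ with independent assortment and complete dominance at both loci gives a 9:3:3:1 phenotypic ratio.
A goodness-of-fit test with 4 phenotype classes has df = 4 − 1 = 3.

3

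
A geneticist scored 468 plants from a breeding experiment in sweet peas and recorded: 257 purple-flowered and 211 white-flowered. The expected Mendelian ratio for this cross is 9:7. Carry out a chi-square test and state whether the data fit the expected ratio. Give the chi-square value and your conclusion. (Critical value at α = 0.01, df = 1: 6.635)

0.339; consistent

The 9:7 ratio has 16 parts, so with N = 468 the expected counts are:
  purple-flowered: 468 × 9/16 = 263.25
  white-flowered: 468 × 7/16 = 204.75
χ² = Σ (O − E)² / E
  purple-flowered: (257 − 263.25)² / 263.25 = 0.1484
  white-flowered: (211 − 204.75)² / 204.75 = 0.1908
χ² = 0.1484 + 0.1908 = 0.3392 ≈ 0.339
Degrees of freedom = 2 − 1 = 1; critical value at α = 0.01 is 6.635.
Since 0.339 < 6.635, we fail to reject the null hypothesis — the data are consistent with the 9:7 ratio.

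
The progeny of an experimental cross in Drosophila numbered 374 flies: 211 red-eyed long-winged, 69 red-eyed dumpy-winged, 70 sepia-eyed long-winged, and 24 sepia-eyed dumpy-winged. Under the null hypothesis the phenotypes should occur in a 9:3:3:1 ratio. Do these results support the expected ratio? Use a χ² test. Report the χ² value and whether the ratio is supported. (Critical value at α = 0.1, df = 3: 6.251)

Total ratio parts = 16. Expected numbers out of 374:
  red-eyed long-winged: 374 × 9/16 = 210.375
  red-eyed dumpy-winged: 374 × 3/16 = 70.125
  sepia-eyed long-winged: 374 × 3/16 = 70.125
  sepia-eyed dumpy-winged: 374 × 1/16 = 23.375
χ² = Σ (O − E)² / E
  red-eyed long-winged: (211 − 210.375)² / 210.375 = 0.0019
  red-eyed dumpy-winged: (69 − 70.125)² / 70.125 = 0.0180
  sepia-eyed long-winged: (70 − 70.125)² / 70.125 = 0.0002
  sepia-eyed dumpy-winged: (24 − 23.375)² / 23.375 = 0.0167
χ² = 0.0019 + 0.0180 + 0.0002 + 0.0167 = 0.0368 ≈ 0.037
Degrees of freedom = 4 − 1 = 3; critical value at α = 0.1 is 6.251.
Since 0.037 < 6.251, we fail to reject the null hypothesis — the data are consistent with the 9:3:3:1 ratio.

0.037; consistent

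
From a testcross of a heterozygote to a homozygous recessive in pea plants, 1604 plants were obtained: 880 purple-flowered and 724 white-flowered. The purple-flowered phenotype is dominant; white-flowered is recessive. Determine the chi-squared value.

A testcross of a heterozygote (Aa × aa) gives a 1:1 phenotypic ratio.
Expected counts for N = 1604 under a 1:1 ratio (total parts = 2):
  purple-flowered: 1604 × 1/2 = 802
  white-flowered: 1604 × 1/2 = 802
χ² = Σ (O − E)² / E
  purple-flowered: (880 − 802)² / 802 = 7.5860
  white-flowered: (724 − 802)² / 802 = 7.5860
χ² = 7.5860 + 7.5860 = 15.172

15.172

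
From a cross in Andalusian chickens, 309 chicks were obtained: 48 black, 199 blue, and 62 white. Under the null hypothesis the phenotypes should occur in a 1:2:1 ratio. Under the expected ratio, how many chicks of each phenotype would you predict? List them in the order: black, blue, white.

Under the 1:2:1 hypothesis (Σ ratio = 4, N = 309):
  black: 309 × 1/4 = 77.25
  blue: 309 × 2/4 = 154.5
  white: 309 × 1/4 = 77.25

77.25, 154.5, 77.25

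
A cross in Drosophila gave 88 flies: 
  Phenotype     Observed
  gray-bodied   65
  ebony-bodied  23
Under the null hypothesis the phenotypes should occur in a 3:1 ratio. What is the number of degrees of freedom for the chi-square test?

1

A goodness-of-fit test with 2 phenotype classes has df = 2 − 1 = 1.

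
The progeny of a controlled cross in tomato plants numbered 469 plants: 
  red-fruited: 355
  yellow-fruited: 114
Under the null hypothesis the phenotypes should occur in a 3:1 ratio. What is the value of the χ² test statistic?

Expected counts for N = 469 under a 3:1 ratio (total parts = 4):
  red-fruited: 469 × 3/4 = 351.75
  yellow-fruited: 469 × 1/4 = 117.25
χ² = Σ (O − E)² / E
  red-fruited: (355 − 351.75)² / 351.75 = 0.0300
  yellow-fruited: (114 − 117.25)² / 117.25 = 0.0901
χ² = 0.0300 + 0.0901 = 0.1201 ≈ 0.120

0.120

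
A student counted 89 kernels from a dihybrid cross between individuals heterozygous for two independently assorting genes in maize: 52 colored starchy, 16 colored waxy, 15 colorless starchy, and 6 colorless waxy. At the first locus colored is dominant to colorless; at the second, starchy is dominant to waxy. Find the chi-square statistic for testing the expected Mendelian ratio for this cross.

0.308

A dihybrid F₂ with independent assortment and complete dominance at both loci gives a 9:3:3:1 phenotypic ratio.
Under the 9:3:3:1 hypothesis (Σ ratio = 16, N = 89):
  colored starchy: 89 × 9/16 = 50.0625
  colored waxy: 89 × 3/16 = 16.6875
  colorless starchy: 89 × 3/16 = 16.6875
  colorless waxy: 89 × 1/16 = 5.5625
χ² = Σ (O − E)² / E
  colored starchy: (52 − 50.0625)² / 50.0625 = 0.0750
  colored waxy: (16 − 16.6875)² / 16.6875 = 0.0283
  colorless starchy: (15 − 16.6875)² / 16.6875 = 0.1706
  colorless waxy: (6 − 5.5625)² / 5.5625 = 0.0344
χ² = 0.0750 + 0.0283 + 0.1706 + 0.0344 = 0.3083 ≈ 0.308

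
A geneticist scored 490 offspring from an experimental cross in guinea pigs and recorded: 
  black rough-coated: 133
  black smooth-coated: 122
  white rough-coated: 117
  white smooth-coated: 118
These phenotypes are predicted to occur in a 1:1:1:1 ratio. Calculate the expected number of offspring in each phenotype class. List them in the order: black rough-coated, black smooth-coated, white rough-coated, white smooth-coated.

122.5, 122.5, 122.5, 122.5

Under the 1:1:1:1 hypothesis (Σ ratio = 4, N = 490):
  black rough-coated: 490 × 1/4 = 122.5
  black smooth-coated: 490 × 1/4 = 122.5
  white rough-coated: 490 × 1/4 = 122.5
  white smooth-coated: 490 × 1/4 = 122.5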